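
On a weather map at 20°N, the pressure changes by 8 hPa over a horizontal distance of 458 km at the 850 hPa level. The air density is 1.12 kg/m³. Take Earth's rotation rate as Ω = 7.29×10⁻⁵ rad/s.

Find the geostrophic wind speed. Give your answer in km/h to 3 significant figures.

113 km/h

Coriolis parameter at 20°N:
f = 2Ω sin φ = 2 × 7.29×10⁻⁵ × sin 20° = 4.99×10⁻⁵ s⁻¹
Pressure gradient: |∂P/∂n| = 800 Pa / 458000 m = 1.75×10⁻³ Pa/m
Geostrophic balance (pressure-gradient force = Coriolis force):
V_g = (1/(fρ)) |∂P/∂n| = 1.75×10⁻³ / (4.99×10⁻⁵ × 1.12) = 31.3 m/s
Converting: 31.3 m/s × 3.6 = 113 km/h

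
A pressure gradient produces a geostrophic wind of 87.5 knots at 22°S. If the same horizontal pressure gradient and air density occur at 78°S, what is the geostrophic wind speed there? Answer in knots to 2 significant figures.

With the same pressure gradient and density, V_g ∝ 1/f ∝ 1/sin φ.
V₂ = V₁ · sin φ₁ / sin φ₂ = 87.5 × sin 22° / sin 78°
V₂ = 87.5 × 0.3746/0.9781 = 34 knots

34 knots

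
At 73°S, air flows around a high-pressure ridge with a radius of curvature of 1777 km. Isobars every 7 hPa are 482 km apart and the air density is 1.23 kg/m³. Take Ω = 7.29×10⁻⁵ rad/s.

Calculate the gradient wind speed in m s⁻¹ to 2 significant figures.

Coriolis parameter at 73°S:
f = 2Ω sin φ = 2 × 7.29×10⁻⁵ × sin 73° = 1.39×10⁻⁴ s⁻¹
Pressure gradient: |∂P/∂n| = 700 Pa / 482000 m = 1.45×10⁻³ Pa/m
Geostrophic speed: V_g = |∂P/∂n|/(fρ) = 1.45×10⁻³/(1.39×10⁻⁴ × 1.23) = 8.47 m/s
Around a high, pressure-gradient force acts outward with centrifugal, so Coriolis balances both:
fV = (1/ρ)|∂P/∂n| + V²/R  →  V² − fR·V + fR·V_g = 0
With fR = 1.39×10⁻⁴ × 1777×10³ m = 248 m/s:
V = [fR − √((fR)² − 4 fR V_g)]/2 = [248 − √(248² − 4×248×8.47)]/2 = 8.78 m/s
Supergeostrophic (V > V_g = 8.47 m/s), as expected around a high.

8.8 m s⁻¹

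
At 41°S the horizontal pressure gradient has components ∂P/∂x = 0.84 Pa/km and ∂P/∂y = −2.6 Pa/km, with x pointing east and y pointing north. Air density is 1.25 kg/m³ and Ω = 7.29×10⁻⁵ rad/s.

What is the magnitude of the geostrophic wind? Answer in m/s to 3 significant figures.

Coriolis parameter at 41°S:
f = 2Ω sin φ = 2 × 7.29×10⁻⁵ × sin 41° = 9.57×10⁻⁵ s⁻¹
In the Southern Hemisphere f is negative: f = −9.57×10⁻⁵ s⁻¹.
Component geostrophic relations (x east, y north):
u_g = −(1/(fρ)) ∂P/∂y,  v_g = (1/(fρ)) ∂P/∂x
u_g = −(−2.6×10⁻³)/(−9.57×10⁻⁵ × 1.25) = −21.7 m/s;  v_g = (0.84×10⁻³)/(−9.57×10⁻⁵ × 1.25) = −7.03 m/s
|V_g| = √(u_g² + v_g²) = 22.9 m/s

22.9 m/s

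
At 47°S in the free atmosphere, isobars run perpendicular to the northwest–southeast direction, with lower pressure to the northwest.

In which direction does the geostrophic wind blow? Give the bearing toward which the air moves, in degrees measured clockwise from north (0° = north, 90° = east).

The pressure-gradient force points toward the northwest (bearing 315°).
Geostrophic balance: in the Southern Hemisphere the Coriolis force deflects motion to the left, so the geostrophic wind blows 90° to the left of the pressure-gradient force (low pressure on the right).
Rotating 315° by 90° counterclockwise gives 225° — the wind blows toward the southwest.

225°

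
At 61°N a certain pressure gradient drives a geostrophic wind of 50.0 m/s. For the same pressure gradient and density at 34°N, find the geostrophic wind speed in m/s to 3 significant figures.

With the same pressure gradient and density, V_g ∝ 1/f ∝ 1/sin φ.
V₂ = V₁ · sin φ₁ / sin φ₂ = 50.0 × sin 61° / sin 34°
V₂ = 50.0 × 0.8746/0.5592 = 78.2 m/s

78.2 m/s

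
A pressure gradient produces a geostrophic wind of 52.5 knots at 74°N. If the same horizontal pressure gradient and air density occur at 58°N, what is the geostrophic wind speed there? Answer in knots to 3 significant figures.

59.5 knots

With the same pressure gradient and density, V_g ∝ 1/f ∝ 1/sin φ.
V₂ = V₁ · sin φ₁ / sin φ₂ = 52.5 × sin 74° / sin 58°
V₂ = 52.5 × 0.9613/0.8480 = 59.5 knots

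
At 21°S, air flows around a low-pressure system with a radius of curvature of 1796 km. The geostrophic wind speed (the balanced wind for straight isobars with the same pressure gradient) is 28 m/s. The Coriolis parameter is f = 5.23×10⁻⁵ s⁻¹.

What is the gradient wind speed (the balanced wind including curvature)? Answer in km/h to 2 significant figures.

81 km/h

Around a low, centrifugal force acts outward with Coriolis, so pressure-gradient force balances both:
(1/ρ)|∂P/∂n| = fV + V²/R  →  V² + fR·V − fR·V_g = 0
With fR = 5.23×10⁻⁵ × 1796×10³ m = 93.9 m/s:
V = [−fR + √((fR)² + 4 fR V_g)]/2 = [−93.9 + √(93.9² + 4×93.9×28)]/2 = 22.6 m/s
Subgeostrophic (V < V_g = 28 m/s), as expected around a low.
Converting: 22.6 m/s × 3.6 = 81 km/h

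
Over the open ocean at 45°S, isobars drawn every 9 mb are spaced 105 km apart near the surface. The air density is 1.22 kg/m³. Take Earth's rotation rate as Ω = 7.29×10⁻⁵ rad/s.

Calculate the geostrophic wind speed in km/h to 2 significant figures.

250 km/h

Coriolis parameter at 45°S:
f = 2Ω sin φ = 2 × 7.29×10⁻⁵ × sin 45° = 1.03×10⁻⁴ s⁻¹
Pressure gradient: |∂P/∂n| = 900 Pa / 105000 m = 8.57×10⁻³ Pa/m
Geostrophic balance (pressure-gradient force = Coriolis force):
V_g = (1/(fρ)) |∂P/∂n| = 8.57×10⁻³ / (1.03×10⁻⁴ × 1.22) = 68.1 m/s
Converting: 68.1 m/s × 3.6 = 250 km/h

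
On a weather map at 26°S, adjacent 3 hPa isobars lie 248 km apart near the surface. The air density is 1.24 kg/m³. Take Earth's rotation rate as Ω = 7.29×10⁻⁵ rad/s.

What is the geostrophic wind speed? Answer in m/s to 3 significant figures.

15.3 m/s

Coriolis parameter at 26°S:
f = 2Ω sin φ = 2 × 7.29×10⁻⁵ × sin 26° = 6.39×10⁻⁵ s⁻¹
Pressure gradient: |∂P/∂n| = 300 Pa / 248000 m = 1.21×10⁻³ Pa/m
Geostrophic balance (pressure-gradient force = Coriolis force):
V_g = (1/(fρ)) |∂P/∂n| = 1.21×10⁻³ / (6.39×10⁻⁵ × 1.24) = 15.3 m/s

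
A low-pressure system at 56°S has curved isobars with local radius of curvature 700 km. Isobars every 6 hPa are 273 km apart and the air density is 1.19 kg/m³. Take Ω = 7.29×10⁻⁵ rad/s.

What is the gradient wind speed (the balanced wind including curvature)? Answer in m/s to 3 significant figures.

Coriolis parameter at 56°S:
f = 2Ω sin φ = 2 × 7.29×10⁻⁵ × sin 56° = 1.21×10⁻⁴ s⁻¹
Pressure gradient: |∂P/∂n| = 600 Pa / 273000 m = 2.20×10⁻³ Pa/m
Geostrophic speed: V_g = |∂P/∂n|/(fρ) = 2.20×10⁻³/(1.21×10⁻⁴ × 1.19) = 15.3 m/s
Around a low, centrifugal force acts outward with Coriolis, so pressure-gradient force balances both:
(1/ρ)|∂P/∂n| = fV + V²/R  →  V² + fR·V − fR·V_g = 0
With fR = 1.21×10⁻⁴ × 700×10³ m = 84.6 m/s:
V = [−fR + √((fR)² + 4 fR V_g)]/2 = [−84.6 + √(84.6² + 4×84.6×15.3)]/2 = 13.2 m/s
Subgeostrophic (V < V_g = 15.3 m/s), as expected around a low.

13.2 m/s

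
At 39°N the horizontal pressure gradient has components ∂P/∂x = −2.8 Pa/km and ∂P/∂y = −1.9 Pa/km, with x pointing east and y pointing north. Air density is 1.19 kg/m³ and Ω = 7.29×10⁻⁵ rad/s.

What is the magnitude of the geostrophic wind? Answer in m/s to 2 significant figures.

31 m/s

Coriolis parameter at 39°N:
f = 2Ω sin φ = 2 × 7.29×10⁻⁵ × sin 39° = 9.18×10⁻⁵ s⁻¹
Component geostrophic relations (x east, y north):
u_g = −(1/(fρ)) ∂P/∂y,  v_g = (1/(fρ)) ∂P/∂x
u_g = −(−1.9×10⁻³)/(9.18×10⁻⁵ × 1.19) = 17.4 m/s;  v_g = (−2.8×10⁻³)/(9.18×10⁻⁵ × 1.19) = −25.6 m/s
|V_g| = √(u_g² + v_g²) = 31.0 m/s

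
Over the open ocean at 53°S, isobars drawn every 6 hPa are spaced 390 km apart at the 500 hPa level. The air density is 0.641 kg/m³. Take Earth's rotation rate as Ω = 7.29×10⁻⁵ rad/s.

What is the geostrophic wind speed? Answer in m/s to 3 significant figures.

Coriolis parameter at 53°S:
f = 2Ω sin φ = 2 × 7.29×10⁻⁵ × sin 53° = 1.16×10⁻⁴ s⁻¹
Pressure gradient: |∂P/∂n| = 600 Pa / 390000 m = 1.54×10⁻³ Pa/m
Geostrophic balance (pressure-gradient force = Coriolis force):
V_g = (1/(fρ)) |∂P/∂n| = 1.54×10⁻³ / (1.16×10⁻⁴ × 0.641) = 20.6 m/s

20.6 m/s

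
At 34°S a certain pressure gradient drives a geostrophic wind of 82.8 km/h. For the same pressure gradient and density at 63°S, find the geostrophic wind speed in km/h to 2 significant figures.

With the same pressure gradient and density, V_g ∝ 1/f ∝ 1/sin φ.
V₂ = V₁ · sin φ₁ / sin φ₂ = 82.8 × sin 34° / sin 63°
V₂ = 82.8 × 0.5592/0.8910 = 52 km/h

52 km/h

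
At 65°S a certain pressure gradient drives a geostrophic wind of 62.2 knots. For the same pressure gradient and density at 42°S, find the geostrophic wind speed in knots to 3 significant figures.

With the same pressure gradient and density, V_g ∝ 1/f ∝ 1/sin φ.
V₂ = V₁ · sin φ₁ / sin φ₂ = 62.2 × sin 65° / sin 42°
V₂ = 62.2 × 0.9063/0.6691 = 84.2 knots

84.2 knots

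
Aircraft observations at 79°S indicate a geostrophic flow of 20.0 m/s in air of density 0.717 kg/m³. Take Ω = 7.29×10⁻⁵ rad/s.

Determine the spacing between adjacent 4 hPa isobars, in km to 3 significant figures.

195 km

Coriolis parameter at 79°S:
f = 2Ω sin φ = 2 × 7.29×10⁻⁵ × sin 79° = 1.43×10⁻⁴ s⁻¹
Geostrophic balance rearranged: |∂P/∂n| = f ρ V_g
|∂P/∂n| = 1.43×10⁻⁴ × 0.717 × 20.0 = 2.05×10⁻³ Pa/m
Isobar spacing: Δn = ΔP/|∂P/∂n| = 400 Pa / 2.05×10⁻³ Pa/m = 194898 m ≈ 195 km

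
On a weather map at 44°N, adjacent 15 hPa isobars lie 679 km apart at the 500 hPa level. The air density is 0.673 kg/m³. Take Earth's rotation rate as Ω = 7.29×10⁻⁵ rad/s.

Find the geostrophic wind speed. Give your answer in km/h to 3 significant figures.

117 km/h

Coriolis parameter at 44°N:
f = 2Ω sin φ = 2 × 7.29×10⁻⁵ × sin 44° = 1.01×10⁻⁴ s⁻¹
Pressure gradient: |∂P/∂n| = 1500 Pa / 679000 m = 2.21×10⁻³ Pa/m
Geostrophic balance (pressure-gradient force = Coriolis force):
V_g = (1/(fρ)) |∂P/∂n| = 2.21×10⁻³ / (1.01×10⁻⁴ × 0.673) = 32.4 m/s
Converting: 32.4 m/s × 3.6 = 117 km/h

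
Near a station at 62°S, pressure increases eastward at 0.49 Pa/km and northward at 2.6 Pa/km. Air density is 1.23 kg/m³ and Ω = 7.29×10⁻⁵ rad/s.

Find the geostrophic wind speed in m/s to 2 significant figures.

17 m/s

Coriolis parameter at 62°S:
f = 2Ω sin φ = 2 × 7.29×10⁻⁵ × sin 62° = 1.29×10⁻⁴ s⁻¹
In the Southern Hemisphere f is negative: f = −1.29×10⁻⁴ s⁻¹.
Component geostrophic relations (x east, y north):
u_g = −(1/(fρ)) ∂P/∂y,  v_g = (1/(fρ)) ∂P/∂x
u_g = −(2.6×10⁻³)/(−1.29×10⁻⁴ × 1.23) = 16.4 m/s;  v_g = (0.49×10⁻³)/(−1.29×10⁻⁴ × 1.23) = −3.09 m/s
|V_g| = √(u_g² + v_g²) = 16.7 m/s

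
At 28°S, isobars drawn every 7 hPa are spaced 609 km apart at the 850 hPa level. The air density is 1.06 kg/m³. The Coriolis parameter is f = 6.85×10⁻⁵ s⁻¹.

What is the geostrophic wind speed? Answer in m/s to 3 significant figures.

Pressure gradient: |∂P/∂n| = 700 Pa / 609000 m = 1.15×10⁻³ Pa/m
Geostrophic balance (pressure-gradient force = Coriolis force):
V_g = (1/(fρ)) |∂P/∂n| = 1.15×10⁻³ / (6.85×10⁻⁵ × 1.06) = 15.8 m/s

15.8 m/s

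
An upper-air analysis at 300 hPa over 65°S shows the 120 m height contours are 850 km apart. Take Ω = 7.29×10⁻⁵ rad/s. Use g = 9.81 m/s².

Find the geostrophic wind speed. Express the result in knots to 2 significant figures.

Coriolis parameter at 65°S:
f = 2Ω sin φ = 2 × 7.29×10⁻⁵ × sin 65° = 1.32×10⁻⁴ s⁻¹
Height gradient: |∂Z/∂n| = 120 m / 850000 m = 1.41×10⁻⁴
On a pressure surface, geostrophic balance gives V_g = (g/f)|∂Z/∂n|:
V_g = 9.81 × 1.41×10⁻⁴ / 1.32×10⁻⁴ = 10.5 m/s
Converting: 10.5 m/s × 1.944 = 20 knots

20 knots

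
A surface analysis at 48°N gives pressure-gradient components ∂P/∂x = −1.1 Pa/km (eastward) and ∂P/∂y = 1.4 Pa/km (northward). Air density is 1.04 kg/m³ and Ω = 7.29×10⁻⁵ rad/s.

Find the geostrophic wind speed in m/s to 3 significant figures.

Coriolis parameter at 48°N:
f = 2Ω sin φ = 2 × 7.29×10⁻⁵ × sin 48° = 1.08×10⁻⁴ s⁻¹
Component geostrophic relations (x east, y north):
u_g = −(1/(fρ)) ∂P/∂y,  v_g = (1/(fρ)) ∂P/∂x
u_g = −(1.4×10⁻³)/(1.08×10⁻⁴ × 1.04) = −12.4 m/s;  v_g = (−1.1×10⁻³)/(1.08×10⁻⁴ × 1.04) = −9.76 m/s
|V_g| = √(u_g² + v_g²) = 15.8 m/s

15.8 m/s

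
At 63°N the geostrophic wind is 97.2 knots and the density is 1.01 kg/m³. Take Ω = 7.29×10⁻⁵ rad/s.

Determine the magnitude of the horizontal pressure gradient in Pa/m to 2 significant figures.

Coriolis parameter at 63°N:
f = 2Ω sin φ = 2 × 7.29×10⁻⁵ × sin 63° = 1.30×10⁻⁴ s⁻¹
Wind speed in SI: 97.2 knots = 50.0 m/s
Geostrophic balance rearranged: |∂P/∂n| = f ρ V_g
|∂P/∂n| = 1.30×10⁻⁴ × 1.01 × 50.0 = 6.56×10⁻³ Pa/m

6.6×10⁻³ Pa/m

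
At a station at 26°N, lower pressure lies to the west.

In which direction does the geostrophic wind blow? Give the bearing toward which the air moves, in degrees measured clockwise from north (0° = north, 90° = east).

The pressure-gradient force points toward the west (bearing 270°).
Geostrophic balance: in the Northern Hemisphere the Coriolis force deflects motion to the right, so the geostrophic wind blows 90° to the right of the pressure-gradient force (low pressure on the left).
Rotating 270° by 90° clockwise gives 000° — the wind blows toward the north.

000°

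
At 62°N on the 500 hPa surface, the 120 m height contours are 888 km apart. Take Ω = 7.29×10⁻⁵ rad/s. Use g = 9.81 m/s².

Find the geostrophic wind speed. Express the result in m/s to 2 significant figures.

Coriolis parameter at 62°N:
f = 2Ω sin φ = 2 × 7.29×10⁻⁵ × sin 62° = 1.29×10⁻⁴ s⁻¹
Height gradient: |∂Z/∂n| = 120 m / 888000 m = 1.35×10⁻⁴
On a pressure surface, geostrophic balance gives V_g = (g/f)|∂Z/∂n|:
V_g = 9.81 × 1.35×10⁻⁴ / 1.29×10⁻⁴ = 10.3 m/s

10 m/s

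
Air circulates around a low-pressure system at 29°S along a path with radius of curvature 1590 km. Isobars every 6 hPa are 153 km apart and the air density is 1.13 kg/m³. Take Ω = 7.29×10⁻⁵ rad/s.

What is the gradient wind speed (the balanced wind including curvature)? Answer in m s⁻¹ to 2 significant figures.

37 m s⁻¹

Coriolis parameter at 29°S:
f = 2Ω sin φ = 2 × 7.29×10⁻⁵ × sin 29° = 7.07×10⁻⁵ s⁻¹
Pressure gradient: |∂P/∂n| = 600 Pa / 153000 m = 3.92×10⁻³ Pa/m
Geostrophic speed: V_g = |∂P/∂n|/(fρ) = 3.92×10⁻³/(7.07×10⁻⁵ × 1.13) = 49.1 m/s
Around a low, centrifugal force acts outward with Coriolis, so pressure-gradient force balances both:
(1/ρ)|∂P/∂n| = fV + V²/R  →  V² + fR·V − fR·V_g = 0
With fR = 7.07×10⁻⁵ × 1590×10³ m = 112 m/s:
V = [−fR + √((fR)² + 4 fR V_g)]/2 = [−112 + √(112² + 4×112×49.1)]/2 = 36.9 m/s
Subgeostrophic (V < V_g = 49.1 m/s), as expected around a low.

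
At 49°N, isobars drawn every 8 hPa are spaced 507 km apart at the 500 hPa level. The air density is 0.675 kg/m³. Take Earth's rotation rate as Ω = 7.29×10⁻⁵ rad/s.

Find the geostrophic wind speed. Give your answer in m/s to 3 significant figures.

Coriolis parameter at 49°N:
f = 2Ω sin φ = 2 × 7.29×10⁻⁵ × sin 49° = 1.10×10⁻⁴ s⁻¹
Pressure gradient: |∂P/∂n| = 800 Pa / 507000 m = 1.58×10⁻³ Pa/m
Geostrophic balance (pressure-gradient force = Coriolis force):
V_g = (1/(fρ)) |∂P/∂n| = 1.58×10⁻³ / (1.10×10⁻⁴ × 0.675) = 21.2 m/s

21.2 m/s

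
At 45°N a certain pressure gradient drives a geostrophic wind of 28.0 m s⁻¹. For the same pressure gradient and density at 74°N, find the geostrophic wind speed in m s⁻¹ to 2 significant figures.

21 m s⁻¹

With the same pressure gradient and density, V_g ∝ 1/f ∝ 1/sin φ.
V₂ = V₁ · sin φ₁ / sin φ₂ = 28.0 × sin 45° / sin 74°
V₂ = 28.0 × 0.7071/0.9613 = 21 m s⁻¹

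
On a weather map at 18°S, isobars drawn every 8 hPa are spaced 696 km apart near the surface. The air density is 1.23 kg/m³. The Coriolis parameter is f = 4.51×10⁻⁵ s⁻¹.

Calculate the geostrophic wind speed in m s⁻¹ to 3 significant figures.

20.7 m s⁻¹

Pressure gradient: |∂P/∂n| = 800 Pa / 696000 m = 1.15×10⁻³ Pa/m
Geostrophic balance (pressure-gradient force = Coriolis force):
V_g = (1/(fρ)) |∂P/∂n| = 1.15×10⁻³ / (4.51×10⁻⁵ × 1.23) = 20.7 m/s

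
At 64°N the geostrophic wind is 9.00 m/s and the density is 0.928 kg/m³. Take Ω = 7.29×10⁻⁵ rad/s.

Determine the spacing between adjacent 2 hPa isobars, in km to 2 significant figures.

180 km

Coriolis parameter at 64°N:
f = 2Ω sin φ = 2 × 7.29×10⁻⁵ × sin 64° = 1.31×10⁻⁴ s⁻¹
Geostrophic balance rearranged: |∂P/∂n| = f ρ V_g
|∂P/∂n| = 1.31×10⁻⁴ × 0.928 × 9.00 = 1.09×10⁻³ Pa/m
Isobar spacing: Δn = ΔP/|∂P/∂n| = 200 Pa / 1.09×10⁻³ Pa/m = 182735 m ≈ 180 km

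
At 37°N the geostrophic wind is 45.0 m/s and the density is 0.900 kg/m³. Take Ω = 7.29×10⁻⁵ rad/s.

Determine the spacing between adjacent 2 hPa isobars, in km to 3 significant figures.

56.3 km

Coriolis parameter at 37°N:
f = 2Ω sin φ = 2 × 7.29×10⁻⁵ × sin 37° = 8.77×10⁻⁵ s⁻¹
Geostrophic balance rearranged: |∂P/∂n| = f ρ V_g
|∂P/∂n| = 8.77×10⁻⁵ × 0.900 × 45.0 = 3.55×10⁻³ Pa/m
Isobar spacing: Δn = ΔP/|∂P/∂n| = 200 Pa / 3.55×10⁻³ Pa/m = 56280 m ≈ 56.3 km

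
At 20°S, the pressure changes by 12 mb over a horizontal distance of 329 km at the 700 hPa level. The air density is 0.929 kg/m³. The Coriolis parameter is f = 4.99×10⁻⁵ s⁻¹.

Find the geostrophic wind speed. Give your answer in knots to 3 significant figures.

153 knots

Pressure gradient: |∂P/∂n| = 1200 Pa / 329000 m = 3.65×10⁻³ Pa/m
Geostrophic balance (pressure-gradient force = Coriolis force):
V_g = (1/(fρ)) |∂P/∂n| = 3.65×10⁻³ / (4.99×10⁻⁵ × 0.929) = 78.7 m/s
Converting: 78.7 m/s × 1.944 = 153 knots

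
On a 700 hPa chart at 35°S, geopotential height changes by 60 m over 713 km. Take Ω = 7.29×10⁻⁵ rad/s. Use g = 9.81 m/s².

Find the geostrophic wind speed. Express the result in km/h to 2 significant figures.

36 km/h

Coriolis parameter at 35°S:
f = 2Ω sin φ = 2 × 7.29×10⁻⁵ × sin 35° = 8.36×10⁻⁵ s⁻¹
Height gradient: |∂Z/∂n| = 60 m / 713000 m = 8.42×10⁻⁵
On a pressure surface, geostrophic balance gives V_g = (g/f)|∂Z/∂n|:
V_g = 9.81 × 8.42×10⁻⁵ / 8.36×10⁻⁵ = 9.87 m/s
Converting: 9.87 m/s × 3.6 = 36 km/h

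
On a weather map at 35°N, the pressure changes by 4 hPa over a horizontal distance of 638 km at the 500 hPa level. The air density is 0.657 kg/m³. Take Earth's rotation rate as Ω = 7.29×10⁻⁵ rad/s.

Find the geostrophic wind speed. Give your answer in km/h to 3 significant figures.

Coriolis parameter at 35°N:
f = 2Ω sin φ = 2 × 7.29×10⁻⁵ × sin 35° = 8.36×10⁻⁵ s⁻¹
Pressure gradient: |∂P/∂n| = 400 Pa / 638000 m = 6.27×10⁻⁴ Pa/m
Geostrophic balance (pressure-gradient force = Coriolis force):
V_g = (1/(fρ)) |∂P/∂n| = 6.27×10⁻⁴ / (8.36×10⁻⁵ × 0.657) = 11.4 m/s
Converting: 11.4 m/s × 3.6 = 41.1 km/h

41.1 km/h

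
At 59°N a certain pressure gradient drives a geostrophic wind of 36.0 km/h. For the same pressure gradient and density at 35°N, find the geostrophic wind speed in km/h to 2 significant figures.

54 km/h

With the same pressure gradient and density, V_g ∝ 1/f ∝ 1/sin φ.
V₂ = V₁ · sin φ₁ / sin φ₂ = 36.0 × sin 59° / sin 35°
V₂ = 36.0 × 0.8572/0.5736 = 54 km/h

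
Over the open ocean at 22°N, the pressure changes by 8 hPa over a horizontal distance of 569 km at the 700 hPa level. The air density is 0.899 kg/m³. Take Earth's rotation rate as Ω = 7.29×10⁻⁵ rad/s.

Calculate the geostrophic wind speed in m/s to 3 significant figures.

28.6 m/s

Coriolis parameter at 22°N:
f = 2Ω sin φ = 2 × 7.29×10⁻⁵ × sin 22° = 5.46×10⁻⁵ s⁻¹
Pressure gradient: |∂P/∂n| = 800 Pa / 569000 m = 1.41×10⁻³ Pa/m
Geostrophic balance (pressure-gradient force = Coriolis force):
V_g = (1/(fρ)) |∂P/∂n| = 1.41×10⁻³ / (5.46×10⁻⁵ × 0.899) = 28.6 m/s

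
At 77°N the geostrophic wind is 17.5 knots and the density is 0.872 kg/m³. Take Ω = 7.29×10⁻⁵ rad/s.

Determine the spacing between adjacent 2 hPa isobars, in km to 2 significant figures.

180 km

Coriolis parameter at 77°N:
f = 2Ω sin φ = 2 × 7.29×10⁻⁵ × sin 77° = 1.42×10⁻⁴ s⁻¹
Wind speed in SI: 17.5 knots = 9.00 m/s
Geostrophic balance rearranged: |∂P/∂n| = f ρ V_g
|∂P/∂n| = 1.42×10⁻⁴ × 0.872 × 9.00 = 1.12×10⁻³ Pa/m
Isobar spacing: Δn = ΔP/|∂P/∂n| = 200 Pa / 1.12×10⁻³ Pa/m = 179331 m ≈ 180 km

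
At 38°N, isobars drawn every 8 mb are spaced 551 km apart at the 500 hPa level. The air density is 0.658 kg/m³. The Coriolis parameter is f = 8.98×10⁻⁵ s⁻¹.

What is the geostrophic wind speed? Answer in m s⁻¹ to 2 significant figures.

25 m s⁻¹

Pressure gradient: |∂P/∂n| = 800 Pa / 551000 m = 1.45×10⁻³ Pa/m
Geostrophic balance (pressure-gradient force = Coriolis force):
V_g = (1/(fρ)) |∂P/∂n| = 1.45×10⁻³ / (8.98×10⁻⁵ × 0.658) = 24.6 m/s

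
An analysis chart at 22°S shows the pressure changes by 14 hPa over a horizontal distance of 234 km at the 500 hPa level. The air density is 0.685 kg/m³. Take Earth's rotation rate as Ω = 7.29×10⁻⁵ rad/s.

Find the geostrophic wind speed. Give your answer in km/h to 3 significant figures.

576 km/h

Coriolis parameter at 22°S:
f = 2Ω sin φ = 2 × 7.29×10⁻⁵ × sin 22° = 5.46×10⁻⁵ s⁻¹
Pressure gradient: |∂P/∂n| = 1400 Pa / 234000 m = 5.98×10⁻³ Pa/m
Geostrophic balance (pressure-gradient force = Coriolis force):
V_g = (1/(fρ)) |∂P/∂n| = 5.98×10⁻³ / (5.46×10⁻⁵ × 0.685) = 160 m/s
Converting: 160 m/s × 3.6 = 576 km/h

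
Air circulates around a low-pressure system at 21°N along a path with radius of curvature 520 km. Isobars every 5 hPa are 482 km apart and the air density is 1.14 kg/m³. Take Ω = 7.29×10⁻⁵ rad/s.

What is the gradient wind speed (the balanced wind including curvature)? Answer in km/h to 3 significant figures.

Coriolis parameter at 21°N:
f = 2Ω sin φ = 2 × 7.29×10⁻⁵ × sin 21° = 5.23×10⁻⁵ s⁻¹
Pressure gradient: |∂P/∂n| = 500 Pa / 482000 m = 1.04×10⁻³ Pa/m
Geostrophic speed: V_g = |∂P/∂n|/(fρ) = 1.04×10⁻³/(5.23×10⁻⁵ × 1.14) = 17.4 m/s
Around a low, centrifugal force acts outward with Coriolis, so pressure-gradient force balances both:
(1/ρ)|∂P/∂n| = fV + V²/R  →  V² + fR·V − fR·V_g = 0
With fR = 5.23×10⁻⁵ × 520×10³ m = 27.2 m/s:
V = [−fR + √((fR)² + 4 fR V_g)]/2 = [−27.2 + √(27.2² + 4×27.2×17.4)]/2 = 12.1 m/s
Subgeostrophic (V < V_g = 17.4 m/s), as expected around a low.
Converting: 12.1 m/s × 3.6 = 43.4 km/h

43.4 km/h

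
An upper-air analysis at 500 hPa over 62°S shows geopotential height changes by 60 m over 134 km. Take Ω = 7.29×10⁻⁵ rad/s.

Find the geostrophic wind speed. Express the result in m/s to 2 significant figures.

34 m/s

Coriolis parameter at 62°S:
f = 2Ω sin φ = 2 × 7.29×10⁻⁵ × sin 62° = 1.29×10⁻⁴ s⁻¹
Height gradient: |∂Z/∂n| = 60 m / 134000 m = 4.48×10⁻⁴
On a pressure surface, geostrophic balance gives V_g = (g/f)|∂Z/∂n|:
V_g = 9.81 × 4.48×10⁻⁴ / 1.29×10⁻⁴ = 34.1 m/s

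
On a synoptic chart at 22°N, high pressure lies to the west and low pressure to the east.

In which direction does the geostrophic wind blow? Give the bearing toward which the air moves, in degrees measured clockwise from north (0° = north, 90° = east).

The pressure-gradient force points toward the east (bearing 090°).
Geostrophic balance: in the Northern Hemisphere the Coriolis force deflects motion to the right, so the geostrophic wind blows 90° to the right of the pressure-gradient force (low pressure on the left).
Rotating 090° by 90° clockwise gives 180° — the wind blows toward the south.

180°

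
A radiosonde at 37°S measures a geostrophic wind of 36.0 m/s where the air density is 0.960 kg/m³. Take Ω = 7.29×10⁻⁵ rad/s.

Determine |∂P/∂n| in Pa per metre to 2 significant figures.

Coriolis parameter at 37°S:
f = 2Ω sin φ = 2 × 7.29×10⁻⁵ × sin 37° = 8.77×10⁻⁵ s⁻¹
Geostrophic balance rearranged: |∂P/∂n| = f ρ V_g
|∂P/∂n| = 8.77×10⁻⁵ × 0.960 × 36.0 = 3.03×10⁻³ Pa/m

3.0×10⁻³ Pa/m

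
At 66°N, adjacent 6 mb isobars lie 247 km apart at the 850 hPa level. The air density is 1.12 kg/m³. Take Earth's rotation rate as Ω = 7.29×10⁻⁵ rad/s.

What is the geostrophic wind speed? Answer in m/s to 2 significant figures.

Coriolis parameter at 66°N:
f = 2Ω sin φ = 2 × 7.29×10⁻⁵ × sin 66° = 1.33×10⁻⁴ s⁻¹
Pressure gradient: |∂P/∂n| = 600 Pa / 247000 m = 2.43×10⁻³ Pa/m
Geostrophic balance (pressure-gradient force = Coriolis force):
V_g = (1/(fρ)) |∂P/∂n| = 2.43×10⁻³ / (1.33×10⁻⁴ × 1.12) = 16.3 m/s

16 m/s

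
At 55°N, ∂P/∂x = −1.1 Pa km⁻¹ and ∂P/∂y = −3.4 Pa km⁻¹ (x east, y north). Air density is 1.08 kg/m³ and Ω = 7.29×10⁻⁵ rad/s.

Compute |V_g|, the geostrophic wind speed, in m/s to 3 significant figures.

27.7 m/s

Coriolis parameter at 55°N:
f = 2Ω sin φ = 2 × 7.29×10⁻⁵ × sin 55° = 1.19×10⁻⁴ s⁻¹
Component geostrophic relations (x east, y north):
u_g = −(1/(fρ)) ∂P/∂y,  v_g = (1/(fρ)) ∂P/∂x
u_g = −(−3.4×10⁻³)/(1.19×10⁻⁴ × 1.08) = 26.4 m/s;  v_g = (−1.1×10⁻³)/(1.19×10⁻⁴ × 1.08) = −8.53 m/s
|V_g| = √(u_g² + v_g²) = 27.7 m/s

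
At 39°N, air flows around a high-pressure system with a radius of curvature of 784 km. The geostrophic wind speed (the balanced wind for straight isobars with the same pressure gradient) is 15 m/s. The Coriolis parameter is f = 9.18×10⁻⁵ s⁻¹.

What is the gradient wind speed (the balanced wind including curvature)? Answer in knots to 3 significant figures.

41.4 knots

Around a high, pressure-gradient force acts outward with centrifugal, so Coriolis balances both:
fV = (1/ρ)|∂P/∂n| + V²/R  →  V² − fR·V + fR·V_g = 0
With fR = 9.18×10⁻⁵ × 784×10³ m = 72.0 m/s:
V = [fR − √((fR)² − 4 fR V_g)]/2 = [72.0 − √(72.0² − 4×72.0×15)]/2 = 21.3 m/s
Supergeostrophic (V > V_g = 15 m/s), as expected around a high.
Converting: 21.3 m/s × 1.944 = 41.4 knots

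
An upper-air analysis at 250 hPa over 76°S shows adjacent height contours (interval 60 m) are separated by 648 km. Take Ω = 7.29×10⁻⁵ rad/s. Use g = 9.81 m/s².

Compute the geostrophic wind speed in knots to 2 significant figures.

Coriolis parameter at 76°S:
f = 2Ω sin φ = 2 × 7.29×10⁻⁵ × sin 76° = 1.41×10⁻⁴ s⁻¹
Height gradient: |∂Z/∂n| = 60 m / 648000 m = 9.26×10⁻⁵
On a pressure surface, geostrophic balance gives V_g = (g/f)|∂Z/∂n|:
V_g = 9.81 × 9.26×10⁻⁵ / 1.41×10⁻⁴ = 6.42 m/s
Converting: 6.42 m/s × 1.944 = 12 knots

12 knots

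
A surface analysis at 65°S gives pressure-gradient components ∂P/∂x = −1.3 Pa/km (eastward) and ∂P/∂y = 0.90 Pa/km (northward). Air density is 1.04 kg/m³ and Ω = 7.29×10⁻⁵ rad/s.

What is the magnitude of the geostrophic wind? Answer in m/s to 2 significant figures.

12 m/s

Coriolis parameter at 65°S:
f = 2Ω sin φ = 2 × 7.29×10⁻⁵ × sin 65° = 1.32×10⁻⁴ s⁻¹
In the Southern Hemisphere f is negative: f = −1.32×10⁻⁴ s⁻¹.
Component geostrophic relations (x east, y north):
u_g = −(1/(fρ)) ∂P/∂y,  v_g = (1/(fρ)) ∂P/∂x
u_g = −(0.90×10⁻³)/(−1.32×10⁻⁴ × 1.04) = 6.55 m/s;  v_g = (−1.3×10⁻³)/(−1.32×10⁻⁴ × 1.04) = 9.46 m/s
|V_g| = √(u_g² + v_g²) = 11.5 m/s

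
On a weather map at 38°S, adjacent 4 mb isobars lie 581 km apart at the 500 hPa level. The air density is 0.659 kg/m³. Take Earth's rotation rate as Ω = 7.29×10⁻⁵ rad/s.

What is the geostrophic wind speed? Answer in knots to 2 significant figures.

Coriolis parameter at 38°S:
f = 2Ω sin φ = 2 × 7.29×10⁻⁵ × sin 38° = 8.98×10⁻⁵ s⁻¹
Pressure gradient: |∂P/∂n| = 400 Pa / 581000 m = 6.88×10⁻⁴ Pa/m
Geostrophic balance (pressure-gradient force = Coriolis force):
V_g = (1/(fρ)) |∂P/∂n| = 6.88×10⁻⁴ / (8.98×10⁻⁵ × 0.659) = 11.6 m/s
Converting: 11.6 m/s × 1.944 = 23 knots

23 knots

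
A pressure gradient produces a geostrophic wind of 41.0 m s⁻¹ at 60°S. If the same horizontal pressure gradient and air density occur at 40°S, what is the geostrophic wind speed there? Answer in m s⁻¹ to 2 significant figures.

With the same pressure gradient and density, V_g ∝ 1/f ∝ 1/sin φ.
V₂ = V₁ · sin φ₁ / sin φ₂ = 41.0 × sin 60° / sin 40°
V₂ = 41.0 × 0.8660/0.6428 = 55 m s⁻¹

55 m s⁻¹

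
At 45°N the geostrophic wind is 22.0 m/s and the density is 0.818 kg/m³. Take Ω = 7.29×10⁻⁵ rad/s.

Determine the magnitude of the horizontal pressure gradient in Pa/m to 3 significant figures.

Coriolis parameter at 45°N:
f = 2Ω sin φ = 2 × 7.29×10⁻⁵ × sin 45° = 1.03×10⁻⁴ s⁻¹
Geostrophic balance rearranged: |∂P/∂n| = f ρ V_g
|∂P/∂n| = 1.03×10⁻⁴ × 0.818 × 22.0 = 1.86×10⁻³ Pa/m

1.86×10⁻³ Pa/m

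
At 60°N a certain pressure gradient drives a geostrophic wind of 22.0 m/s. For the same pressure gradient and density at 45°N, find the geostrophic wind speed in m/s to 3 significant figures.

26.9 m/s

With the same pressure gradient and density, V_g ∝ 1/f ∝ 1/sin φ.
V₂ = V₁ · sin φ₁ / sin φ₂ = 22.0 × sin 60° / sin 45°
V₂ = 22.0 × 0.8660/0.7071 = 26.9 m/s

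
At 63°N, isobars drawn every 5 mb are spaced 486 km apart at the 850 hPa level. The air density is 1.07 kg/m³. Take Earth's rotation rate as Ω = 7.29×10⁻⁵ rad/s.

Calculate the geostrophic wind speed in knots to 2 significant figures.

14 knots

Coriolis parameter at 63°N:
f = 2Ω sin φ = 2 × 7.29×10⁻⁵ × sin 63° = 1.30×10⁻⁴ s⁻¹
Pressure gradient: |∂P/∂n| = 500 Pa / 486000 m = 1.03×10⁻³ Pa/m
Geostrophic balance (pressure-gradient force = Coriolis force):
V_g = (1/(fρ)) |∂P/∂n| = 1.03×10⁻³ / (1.30×10⁻⁴ × 1.07) = 7.40 m/s
Converting: 7.40 m/s × 1.944 = 14 knots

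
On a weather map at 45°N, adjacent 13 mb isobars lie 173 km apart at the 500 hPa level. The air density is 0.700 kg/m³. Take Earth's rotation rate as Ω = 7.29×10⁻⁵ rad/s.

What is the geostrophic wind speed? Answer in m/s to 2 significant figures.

100 m/s

Coriolis parameter at 45°N:
f = 2Ω sin φ = 2 × 7.29×10⁻⁵ × sin 45° = 1.03×10⁻⁴ s⁻¹
Pressure gradient: |∂P/∂n| = 1300 Pa / 173000 m = 7.51×10⁻³ Pa/m
Geostrophic balance (pressure-gradient force = Coriolis force):
V_g = (1/(fρ)) |∂P/∂n| = 7.51×10⁻³ / (1.03×10⁻⁴ × 0.700) = 104 m/s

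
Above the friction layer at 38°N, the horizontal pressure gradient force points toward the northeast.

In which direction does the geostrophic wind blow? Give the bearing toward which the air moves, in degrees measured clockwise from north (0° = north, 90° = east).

135°

The pressure-gradient force points toward the northeast (bearing 045°).
Geostrophic balance: in the Northern Hemisphere the Coriolis force deflects motion to the right, so the geostrophic wind blows 90° to the right of the pressure-gradient force (low pressure on the left).
Rotating 045° by 90° clockwise gives 135° — the wind blows toward the southeast.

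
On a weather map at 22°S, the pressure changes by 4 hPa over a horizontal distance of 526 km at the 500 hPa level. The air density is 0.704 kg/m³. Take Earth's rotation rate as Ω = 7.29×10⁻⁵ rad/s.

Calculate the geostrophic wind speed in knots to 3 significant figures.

38.4 knots

Coriolis parameter at 22°S:
f = 2Ω sin φ = 2 × 7.29×10⁻⁵ × sin 22° = 5.46×10⁻⁵ s⁻¹
Pressure gradient: |∂P/∂n| = 400 Pa / 526000 m = 7.60×10⁻⁴ Pa/m
Geostrophic balance (pressure-gradient force = Coriolis force):
V_g = (1/(fρ)) |∂P/∂n| = 7.60×10⁻⁴ / (5.46×10⁻⁵ × 0.704) = 19.8 m/s
Converting: 19.8 m/s × 1.944 = 38.4 knots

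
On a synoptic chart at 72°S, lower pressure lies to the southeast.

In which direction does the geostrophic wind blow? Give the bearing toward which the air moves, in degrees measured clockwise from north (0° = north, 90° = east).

The pressure-gradient force points toward the southeast (bearing 135°).
Geostrophic balance: in the Southern Hemisphere the Coriolis force deflects motion to the left, so the geostrophic wind blows 90° to the left of the pressure-gradient force (low pressure on the right).
Rotating 135° by 90° counterclockwise gives 045° — the wind blows toward the northeast.

045°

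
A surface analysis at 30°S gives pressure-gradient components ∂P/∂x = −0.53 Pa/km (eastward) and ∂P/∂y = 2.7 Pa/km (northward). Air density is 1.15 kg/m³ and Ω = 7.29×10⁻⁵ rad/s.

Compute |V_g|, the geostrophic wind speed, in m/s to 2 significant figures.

33 m/s

Coriolis parameter at 30°S:
f = 2Ω sin φ = 2 × 7.29×10⁻⁵ × sin 30° = 7.29×10⁻⁵ s⁻¹
In the Southern Hemisphere f is negative: f = −7.29×10⁻⁵ s⁻¹.
Component geostrophic relations (x east, y north):
u_g = −(1/(fρ)) ∂P/∂y,  v_g = (1/(fρ)) ∂P/∂x
u_g = −(2.7×10⁻³)/(−7.29×10⁻⁵ × 1.15) = 32.2 m/s;  v_g = (−0.53×10⁻³)/(−7.29×10⁻⁵ × 1.15) = 6.32 m/s
|V_g| = √(u_g² + v_g²) = 32.8 m/s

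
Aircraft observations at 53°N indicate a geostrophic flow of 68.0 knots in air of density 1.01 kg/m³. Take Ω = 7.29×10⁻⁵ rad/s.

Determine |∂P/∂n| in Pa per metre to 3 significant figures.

Coriolis parameter at 53°N:
f = 2Ω sin φ = 2 × 7.29×10⁻⁵ × sin 53° = 1.16×10⁻⁴ s⁻¹
Wind speed in SI: 68.0 knots = 35.0 m/s
Geostrophic balance rearranged: |∂P/∂n| = f ρ V_g
|∂P/∂n| = 1.16×10⁻⁴ × 1.01 × 35.0 = 4.11×10⁻³ Pa/m

4.11×10⁻³ Pa/m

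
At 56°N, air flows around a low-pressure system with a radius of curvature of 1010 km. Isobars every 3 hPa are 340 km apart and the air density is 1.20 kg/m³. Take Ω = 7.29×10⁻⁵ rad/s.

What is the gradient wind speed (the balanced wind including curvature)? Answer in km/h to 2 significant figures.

Coriolis parameter at 56°N:
f = 2Ω sin φ = 2 × 7.29×10⁻⁵ × sin 56° = 1.21×10⁻⁴ s⁻¹
Pressure gradient: |∂P/∂n| = 300 Pa / 340000 m = 8.82×10⁻⁴ Pa/m
Geostrophic speed: V_g = |∂P/∂n|/(fρ) = 8.82×10⁻⁴/(1.21×10⁻⁴ × 1.20) = 6.08 m/s
Around a low, centrifugal force acts outward with Coriolis, so pressure-gradient force balances both:
(1/ρ)|∂P/∂n| = fV + V²/R  →  V² + fR·V − fR·V_g = 0
With fR = 1.21×10⁻⁴ × 1010×10³ m = 122 m/s:
V = [−fR + √((fR)² + 4 fR V_g)]/2 = [−122 + √(122² + 4×122×6.08)]/2 = 5.81 m/s
Subgeostrophic (V < V_g = 6.08 m/s), as expected around a low.
Converting: 5.81 m/s × 3.6 = 21 km/h

21 km/h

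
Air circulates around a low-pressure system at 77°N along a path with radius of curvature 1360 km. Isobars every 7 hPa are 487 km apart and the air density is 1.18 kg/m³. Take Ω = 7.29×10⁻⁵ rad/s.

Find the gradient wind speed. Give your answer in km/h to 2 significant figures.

Coriolis parameter at 77°N:
f = 2Ω sin φ = 2 × 7.29×10⁻⁵ × sin 77° = 1.42×10⁻⁴ s⁻¹
Pressure gradient: |∂P/∂n| = 700 Pa / 487000 m = 1.44×10⁻³ Pa/m
Geostrophic speed: V_g = |∂P/∂n|/(fρ) = 1.44×10⁻³/(1.42×10⁻⁴ × 1.18) = 8.57 m/s
Around a low, centrifugal force acts outward with Coriolis, so pressure-gradient force balances both:
(1/ρ)|∂P/∂n| = fV + V²/R  →  V² + fR·V − fR·V_g = 0
With fR = 1.42×10⁻⁴ × 1360×10³ m = 193 m/s:
V = [−fR + √((fR)² + 4 fR V_g)]/2 = [−193 + √(193² + 4×193×8.57)]/2 = 8.22 m/s
Subgeostrophic (V < V_g = 8.57 m/s), as expected around a low.
Converting: 8.22 m/s × 3.6 = 30 km/h

30 km/h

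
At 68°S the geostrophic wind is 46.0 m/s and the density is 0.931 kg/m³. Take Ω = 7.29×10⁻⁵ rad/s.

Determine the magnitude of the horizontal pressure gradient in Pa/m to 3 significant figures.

Coriolis parameter at 68°S:
f = 2Ω sin φ = 2 × 7.29×10⁻⁵ × sin 68° = 1.35×10⁻⁴ s⁻¹
Geostrophic balance rearranged: |∂P/∂n| = f ρ V_g
|∂P/∂n| = 1.35×10⁻⁴ × 0.931 × 46.0 = 5.79×10⁻³ Pa/m

5.79×10⁻³ Pa/m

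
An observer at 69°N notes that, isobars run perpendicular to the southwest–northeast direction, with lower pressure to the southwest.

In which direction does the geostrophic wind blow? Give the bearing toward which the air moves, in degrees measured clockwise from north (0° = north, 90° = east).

The pressure-gradient force points toward the southwest (bearing 225°).
Geostrophic balance: in the Northern Hemisphere the Coriolis force deflects motion to the right, so the geostrophic wind blows 90° to the right of the pressure-gradient force (low pressure on the left).
Rotating 225° by 90° clockwise gives 315° — the wind blows toward the northwest.

315°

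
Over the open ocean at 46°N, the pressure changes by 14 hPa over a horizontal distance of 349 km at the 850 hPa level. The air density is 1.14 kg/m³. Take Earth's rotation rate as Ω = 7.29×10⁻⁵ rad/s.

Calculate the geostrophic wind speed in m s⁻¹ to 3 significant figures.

Coriolis parameter at 46°N:
f = 2Ω sin φ = 2 × 7.29×10⁻⁵ × sin 46° = 1.05×10⁻⁴ s⁻¹
Pressure gradient: |∂P/∂n| = 1400 Pa / 349000 m = 4.01×10⁻³ Pa/m
Geostrophic balance (pressure-gradient force = Coriolis force):
V_g = (1/(fρ)) |∂P/∂n| = 4.01×10⁻³ / (1.05×10⁻⁴ × 1.14) = 33.6 m/s

33.6 m s⁻¹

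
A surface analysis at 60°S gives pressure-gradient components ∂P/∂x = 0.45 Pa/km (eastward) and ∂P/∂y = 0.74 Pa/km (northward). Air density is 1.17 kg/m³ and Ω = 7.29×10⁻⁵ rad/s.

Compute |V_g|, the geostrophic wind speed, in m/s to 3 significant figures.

Coriolis parameter at 60°S:
f = 2Ω sin φ = 2 × 7.29×10⁻⁵ × sin 60° = 1.26×10⁻⁴ s⁻¹
In the Southern Hemisphere f is negative: f = −1.26×10⁻⁴ s⁻¹.
Component geostrophic relations (x east, y north):
u_g = −(1/(fρ)) ∂P/∂y,  v_g = (1/(fρ)) ∂P/∂x
u_g = −(0.74×10⁻³)/(−1.26×10⁻⁴ × 1.17) = 5.01 m/s;  v_g = (0.45×10⁻³)/(−1.26×10⁻⁴ × 1.17) = −3.05 m/s
|V_g| = √(u_g² + v_g²) = 5.86 m/s

5.86 m/s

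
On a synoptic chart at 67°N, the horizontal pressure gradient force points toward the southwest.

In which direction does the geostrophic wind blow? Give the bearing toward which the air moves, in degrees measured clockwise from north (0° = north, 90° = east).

315°

The pressure-gradient force points toward the southwest (bearing 225°).
Geostrophic balance: in the Northern Hemisphere the Coriolis force deflects motion to the right, so the geostrophic wind blows 90° to the right of the pressure-gradient force (low pressure on the left).
Rotating 225° by 90° clockwise gives 315° — the wind blows toward the northwest.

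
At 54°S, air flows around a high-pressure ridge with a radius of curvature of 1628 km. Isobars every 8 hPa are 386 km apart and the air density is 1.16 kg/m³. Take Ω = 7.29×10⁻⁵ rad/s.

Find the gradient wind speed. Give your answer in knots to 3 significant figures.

Coriolis parameter at 54°S:
f = 2Ω sin φ = 2 × 7.29×10⁻⁵ × sin 54° = 1.18×10⁻⁴ s⁻¹
Pressure gradient: |∂P/∂n| = 800 Pa / 386000 m = 2.07×10⁻³ Pa/m
Geostrophic speed: V_g = |∂P/∂n|/(fρ) = 2.07×10⁻³/(1.18×10⁻⁴ × 1.16) = 15.1 m/s
Around a high, pressure-gradient force acts outward with centrifugal, so Coriolis balances both:
fV = (1/ρ)|∂P/∂n| + V²/R  →  V² − fR·V + fR·V_g = 0
With fR = 1.18×10⁻⁴ × 1628×10³ m = 192 m/s:
V = [fR − √((fR)² − 4 fR V_g)]/2 = [192 − √(192² − 4×192×15.1)]/2 = 16.6 m/s
Supergeostrophic (V > V_g = 15.1 m/s), as expected around a high.
Converting: 16.6 m/s × 1.944 = 32.2 knots

32.2 knots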